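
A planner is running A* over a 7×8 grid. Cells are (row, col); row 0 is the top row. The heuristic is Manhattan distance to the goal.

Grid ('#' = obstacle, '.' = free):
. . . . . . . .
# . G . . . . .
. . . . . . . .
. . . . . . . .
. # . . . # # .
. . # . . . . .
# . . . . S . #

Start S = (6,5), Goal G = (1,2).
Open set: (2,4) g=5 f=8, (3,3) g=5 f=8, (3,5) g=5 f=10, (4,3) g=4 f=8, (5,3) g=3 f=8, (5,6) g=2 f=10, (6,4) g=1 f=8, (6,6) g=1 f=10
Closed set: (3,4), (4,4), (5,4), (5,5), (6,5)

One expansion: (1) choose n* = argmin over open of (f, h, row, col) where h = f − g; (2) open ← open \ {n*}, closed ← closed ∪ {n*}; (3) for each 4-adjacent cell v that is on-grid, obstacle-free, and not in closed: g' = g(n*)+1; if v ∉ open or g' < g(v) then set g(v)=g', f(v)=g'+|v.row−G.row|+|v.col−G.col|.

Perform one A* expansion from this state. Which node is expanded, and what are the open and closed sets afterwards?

step 1: expand (2,4) (f=8, h=3) → closed; open now [(1,4) g=6 f=8, (2,3) g=6 f=8, (2,5) g=6 f=10, (3,3) g=5 f=8, (3,5) g=5 f=10, (4,3) g=4 f=8, (5,3) g=3 f=8, (5,6) g=2 f=10, (6,4) g=1 f=8, (6,6) g=1 f=10]

expanded=(2,4); open=[(1,4) g=6 f=8, (2,3) g=6 f=8, (2,5) g=6 f=10, (3,3) g=5 f=8, (3,5) g=5 f=10, (4,3) g=4 f=8, (5,3) g=3 f=8, (5,6) g=2 f=10, (6,4) g=1 f=8, (6,6) g=1 f=10]; closed=[(2,4), (3,4), (4,4), (5,4), (5,5), (6,5)]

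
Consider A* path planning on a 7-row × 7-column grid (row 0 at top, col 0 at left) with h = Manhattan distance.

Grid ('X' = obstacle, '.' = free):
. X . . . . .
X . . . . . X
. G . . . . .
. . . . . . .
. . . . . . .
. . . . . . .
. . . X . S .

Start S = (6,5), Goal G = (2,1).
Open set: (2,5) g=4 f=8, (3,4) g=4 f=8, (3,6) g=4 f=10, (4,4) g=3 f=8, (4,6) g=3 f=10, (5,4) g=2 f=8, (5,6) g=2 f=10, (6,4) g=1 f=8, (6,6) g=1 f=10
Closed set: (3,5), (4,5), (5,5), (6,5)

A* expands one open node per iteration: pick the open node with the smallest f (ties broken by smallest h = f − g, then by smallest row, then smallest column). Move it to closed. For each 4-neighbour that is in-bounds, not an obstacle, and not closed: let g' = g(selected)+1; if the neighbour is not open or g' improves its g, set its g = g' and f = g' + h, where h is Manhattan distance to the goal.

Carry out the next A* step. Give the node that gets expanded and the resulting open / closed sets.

expanded=(2,5); open=[(1,5) g=5 f=10, (2,4) g=5 f=8, (2,6) g=5 f=10, (3,4) g=4 f=8, (3,6) g=4 f=10, (4,4) g=3 f=8, (4,6) g=3 f=10, (5,4) g=2 f=8, (5,6) g=2 f=10, (6,4) g=1 f=8, (6,6) g=1 f=10]; closed=[(2,5), (3,5), (4,5), (5,5), (6,5)]

step 1: expand (2,5) (f=8, h=4) → closed; open now [(1,5) g=5 f=10, (2,4) g=5 f=8, (2,6) g=5 f=10, (3,4) g=4 f=8, (3,6) g=4 f=10, (4,4) g=3 f=8, (4,6) g=3 f=10, (5,4) g=2 f=8, (5,6) g=2 f=10, (6,4) g=1 f=8, (6,6) g=1 f=10]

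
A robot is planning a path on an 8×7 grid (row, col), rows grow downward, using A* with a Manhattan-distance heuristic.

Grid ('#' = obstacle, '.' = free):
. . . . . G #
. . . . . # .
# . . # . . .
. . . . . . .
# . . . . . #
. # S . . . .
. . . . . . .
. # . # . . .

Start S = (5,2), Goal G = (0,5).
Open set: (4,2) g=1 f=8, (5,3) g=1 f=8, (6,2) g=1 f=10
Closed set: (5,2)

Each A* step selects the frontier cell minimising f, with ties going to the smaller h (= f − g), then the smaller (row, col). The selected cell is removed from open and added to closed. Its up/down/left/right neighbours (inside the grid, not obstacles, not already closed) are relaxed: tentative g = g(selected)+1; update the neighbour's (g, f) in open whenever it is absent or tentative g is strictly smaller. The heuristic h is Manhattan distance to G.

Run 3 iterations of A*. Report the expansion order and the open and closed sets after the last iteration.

order=[(4,2) → (3,2) → (2,2)]; open=[(1,2) g=4 f=8, (2,1) g=4 f=10, (3,1) g=3 f=10, (3,3) g=3 f=8, (4,1) g=2 f=10, (4,3) g=2 f=8, (5,3) g=1 f=8, (6,2) g=1 f=10]; closed=[(2,2), (3,2), (4,2), (5,2)]

step 1: expand (4,2) (f=8, h=7) → closed; open now [(3,2) g=2 f=8, (4,1) g=2 f=10, (4,3) g=2 f=8, (5,3) g=1 f=8, (6,2) g=1 f=10]
step 2: expand (3,2) (f=8, h=6) → closed; open now [(2,2) g=3 f=8, (3,1) g=3 f=10, (3,3) g=3 f=8, (4,1) g=2 f=10, (4,3) g=2 f=8, (5,3) g=1 f=8, (6,2) g=1 f=10]
step 3: expand (2,2) (f=8, h=5) → closed; open now [(1,2) g=4 f=8, (2,1) g=4 f=10, (3,1) g=3 f=10, (3,3) g=3 f=8, (4,1) g=2 f=10, (4,3) g=2 f=8, (5,3) g=1 f=8, (6,2) g=1 f=10]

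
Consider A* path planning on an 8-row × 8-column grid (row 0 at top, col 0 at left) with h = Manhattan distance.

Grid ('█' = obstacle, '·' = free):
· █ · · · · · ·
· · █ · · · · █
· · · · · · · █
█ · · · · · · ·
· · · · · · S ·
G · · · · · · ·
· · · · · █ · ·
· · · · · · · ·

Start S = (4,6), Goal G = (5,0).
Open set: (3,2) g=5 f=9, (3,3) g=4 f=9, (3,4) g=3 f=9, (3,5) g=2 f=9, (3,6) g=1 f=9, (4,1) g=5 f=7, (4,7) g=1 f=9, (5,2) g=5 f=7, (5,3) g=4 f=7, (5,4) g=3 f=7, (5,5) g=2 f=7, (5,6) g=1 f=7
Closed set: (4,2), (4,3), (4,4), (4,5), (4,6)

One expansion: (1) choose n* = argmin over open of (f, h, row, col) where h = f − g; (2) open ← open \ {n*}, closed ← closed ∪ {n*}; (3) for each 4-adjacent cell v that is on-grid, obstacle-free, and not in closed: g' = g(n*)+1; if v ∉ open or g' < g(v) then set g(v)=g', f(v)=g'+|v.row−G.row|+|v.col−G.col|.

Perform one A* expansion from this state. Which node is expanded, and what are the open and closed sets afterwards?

step 1: expand (4,1) (f=7, h=2) → closed; open now [(3,1) g=6 f=9, (3,2) g=5 f=9, (3,3) g=4 f=9, (3,4) g=3 f=9, (3,5) g=2 f=9, (3,6) g=1 f=9, (4,0) g=6 f=7, (4,7) g=1 f=9, (5,1) g=6 f=7, (5,2) g=5 f=7, (5,3) g=4 f=7, (5,4) g=3 f=7, (5,5) g=2 f=7, (5,6) g=1 f=7]

expanded=(4,1); open=[(3,1) g=6 f=9, (3,2) g=5 f=9, (3,3) g=4 f=9, (3,4) g=3 f=9, (3,5) g=2 f=9, (3,6) g=1 f=9, (4,0) g=6 f=7, (4,7) g=1 f=9, (5,1) g=6 f=7, (5,2) g=5 f=7, (5,3) g=4 f=7, (5,4) g=3 f=7, (5,5) g=2 f=7, (5,6) g=1 f=7]; closed=[(4,1), (4,2), (4,3), (4,4), (4,5), (4,6)]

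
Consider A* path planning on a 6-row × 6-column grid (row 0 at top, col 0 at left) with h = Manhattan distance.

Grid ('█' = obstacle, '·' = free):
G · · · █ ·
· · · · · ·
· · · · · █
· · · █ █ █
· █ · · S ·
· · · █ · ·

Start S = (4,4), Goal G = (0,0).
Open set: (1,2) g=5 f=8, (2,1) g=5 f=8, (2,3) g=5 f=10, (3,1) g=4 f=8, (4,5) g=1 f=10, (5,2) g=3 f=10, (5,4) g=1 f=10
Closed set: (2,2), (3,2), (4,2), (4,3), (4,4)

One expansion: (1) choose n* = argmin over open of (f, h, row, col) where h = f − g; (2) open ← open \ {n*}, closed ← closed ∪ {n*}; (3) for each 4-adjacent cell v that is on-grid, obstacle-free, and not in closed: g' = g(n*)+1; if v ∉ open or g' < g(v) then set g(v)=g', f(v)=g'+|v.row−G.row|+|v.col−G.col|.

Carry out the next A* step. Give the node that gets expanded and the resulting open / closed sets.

step 1: expand (1,2) (f=8, h=3) → closed; open now [(0,2) g=6 f=8, (1,1) g=6 f=8, (1,3) g=6 f=10, (2,1) g=5 f=8, (2,3) g=5 f=10, (3,1) g=4 f=8, (4,5) g=1 f=10, (5,2) g=3 f=10, (5,4) g=1 f=10]

expanded=(1,2); open=[(0,2) g=6 f=8, (1,1) g=6 f=8, (1,3) g=6 f=10, (2,1) g=5 f=8, (2,3) g=5 f=10, (3,1) g=4 f=8, (4,5) g=1 f=10, (5,2) g=3 f=10, (5,4) g=1 f=10]; closed=[(1,2), (2,2), (3,2), (4,2), (4,3), (4,4)]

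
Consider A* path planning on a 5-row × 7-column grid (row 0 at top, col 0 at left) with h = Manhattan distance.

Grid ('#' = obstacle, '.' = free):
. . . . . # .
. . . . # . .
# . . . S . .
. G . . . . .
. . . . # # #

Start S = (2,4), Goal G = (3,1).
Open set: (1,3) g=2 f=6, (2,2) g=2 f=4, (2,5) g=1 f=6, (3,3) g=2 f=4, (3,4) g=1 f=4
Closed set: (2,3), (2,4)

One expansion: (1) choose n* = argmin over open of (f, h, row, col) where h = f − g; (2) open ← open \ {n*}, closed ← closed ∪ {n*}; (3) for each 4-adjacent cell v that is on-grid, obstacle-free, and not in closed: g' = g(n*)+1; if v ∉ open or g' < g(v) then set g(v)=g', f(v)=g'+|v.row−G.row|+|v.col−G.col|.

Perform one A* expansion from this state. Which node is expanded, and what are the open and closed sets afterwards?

expanded=(2,2); open=[(1,2) g=3 f=6, (1,3) g=2 f=6, (2,1) g=3 f=4, (2,5) g=1 f=6, (3,2) g=3 f=4, (3,3) g=2 f=4, (3,4) g=1 f=4]; closed=[(2,2), (2,3), (2,4)]

step 1: expand (2,2) (f=4, h=2) → closed; open now [(1,2) g=3 f=6, (1,3) g=2 f=6, (2,1) g=3 f=4, (2,5) g=1 f=6, (3,2) g=3 f=4, (3,3) g=2 f=4, (3,4) g=1 f=4]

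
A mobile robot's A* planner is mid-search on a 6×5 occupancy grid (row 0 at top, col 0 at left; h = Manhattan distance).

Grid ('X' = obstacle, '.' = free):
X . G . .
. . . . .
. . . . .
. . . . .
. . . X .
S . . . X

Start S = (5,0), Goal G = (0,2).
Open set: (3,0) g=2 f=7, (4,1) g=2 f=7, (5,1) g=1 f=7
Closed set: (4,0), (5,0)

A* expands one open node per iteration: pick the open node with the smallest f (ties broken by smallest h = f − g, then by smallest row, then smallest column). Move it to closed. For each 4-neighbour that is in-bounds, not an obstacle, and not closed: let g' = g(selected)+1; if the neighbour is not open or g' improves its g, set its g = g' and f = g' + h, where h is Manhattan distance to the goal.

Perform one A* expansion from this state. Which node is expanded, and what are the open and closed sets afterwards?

step 1: expand (3,0) (f=7, h=5) → closed; open now [(2,0) g=3 f=7, (3,1) g=3 f=7, (4,1) g=2 f=7, (5,1) g=1 f=7]

expanded=(3,0); open=[(2,0) g=3 f=7, (3,1) g=3 f=7, (4,1) g=2 f=7, (5,1) g=1 f=7]; closed=[(3,0), (4,0), (5,0)]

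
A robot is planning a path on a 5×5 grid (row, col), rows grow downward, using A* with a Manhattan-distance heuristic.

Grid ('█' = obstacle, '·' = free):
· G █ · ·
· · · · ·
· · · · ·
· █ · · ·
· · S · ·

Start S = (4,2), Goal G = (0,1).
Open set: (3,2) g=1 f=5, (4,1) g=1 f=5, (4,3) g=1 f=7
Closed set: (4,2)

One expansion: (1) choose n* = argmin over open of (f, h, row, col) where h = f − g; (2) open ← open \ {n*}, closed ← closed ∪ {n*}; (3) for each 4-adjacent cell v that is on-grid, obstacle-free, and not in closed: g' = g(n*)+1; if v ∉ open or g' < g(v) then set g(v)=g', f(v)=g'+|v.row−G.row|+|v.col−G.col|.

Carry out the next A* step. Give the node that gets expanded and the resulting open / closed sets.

expanded=(3,2); open=[(2,2) g=2 f=5, (3,3) g=2 f=7, (4,1) g=1 f=5, (4,3) g=1 f=7]; closed=[(3,2), (4,2)]

step 1: expand (3,2) (f=5, h=4) → closed; open now [(2,2) g=2 f=5, (3,3) g=2 f=7, (4,1) g=1 f=5, (4,3) g=1 f=7]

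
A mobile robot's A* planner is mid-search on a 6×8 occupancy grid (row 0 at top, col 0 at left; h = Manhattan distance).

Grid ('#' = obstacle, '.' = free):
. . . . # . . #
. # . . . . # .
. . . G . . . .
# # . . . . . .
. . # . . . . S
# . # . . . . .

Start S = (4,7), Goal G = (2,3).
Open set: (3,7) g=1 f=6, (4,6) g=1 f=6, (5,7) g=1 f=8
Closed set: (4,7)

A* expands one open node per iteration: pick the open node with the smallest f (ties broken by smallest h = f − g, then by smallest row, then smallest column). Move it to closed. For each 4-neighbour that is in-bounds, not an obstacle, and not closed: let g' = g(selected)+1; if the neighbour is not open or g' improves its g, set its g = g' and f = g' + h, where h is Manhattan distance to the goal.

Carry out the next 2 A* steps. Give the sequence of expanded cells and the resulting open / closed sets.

step 1: expand (3,7) (f=6, h=5) → closed; open now [(2,7) g=2 f=6, (3,6) g=2 f=6, (4,6) g=1 f=6, (5,7) g=1 f=8]
step 2: expand (2,7) (f=6, h=4) → closed; open now [(1,7) g=3 f=8, (2,6) g=3 f=6, (3,6) g=2 f=6, (4,6) g=1 f=6, (5,7) g=1 f=8]

order=[(3,7) → (2,7)]; open=[(1,7) g=3 f=8, (2,6) g=3 f=6, (3,6) g=2 f=6, (4,6) g=1 f=6, (5,7) g=1 f=8]; closed=[(2,7), (3,7), (4,7)]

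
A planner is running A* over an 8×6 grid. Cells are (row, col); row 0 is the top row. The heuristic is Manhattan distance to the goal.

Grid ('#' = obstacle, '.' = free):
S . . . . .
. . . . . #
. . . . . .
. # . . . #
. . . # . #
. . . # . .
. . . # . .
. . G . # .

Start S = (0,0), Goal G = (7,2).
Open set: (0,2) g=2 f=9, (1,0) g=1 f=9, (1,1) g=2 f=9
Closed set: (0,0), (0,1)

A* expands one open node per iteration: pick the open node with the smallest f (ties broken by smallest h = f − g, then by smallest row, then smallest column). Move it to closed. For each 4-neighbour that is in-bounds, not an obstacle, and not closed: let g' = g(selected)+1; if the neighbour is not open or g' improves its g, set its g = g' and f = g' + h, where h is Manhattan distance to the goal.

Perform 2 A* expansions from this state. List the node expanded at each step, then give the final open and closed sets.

step 1: expand (0,2) (f=9, h=7) → closed; open now [(0,3) g=3 f=11, (1,0) g=1 f=9, (1,1) g=2 f=9, (1,2) g=3 f=9]
step 2: expand (1,2) (f=9, h=6) → closed; open now [(0,3) g=3 f=11, (1,0) g=1 f=9, (1,1) g=2 f=9, (1,3) g=4 f=11, (2,2) g=4 f=9]

order=[(0,2) → (1,2)]; open=[(0,3) g=3 f=11, (1,0) g=1 f=9, (1,1) g=2 f=9, (1,3) g=4 f=11, (2,2) g=4 f=9]; closed=[(0,0), (0,1), (0,2), (1,2)]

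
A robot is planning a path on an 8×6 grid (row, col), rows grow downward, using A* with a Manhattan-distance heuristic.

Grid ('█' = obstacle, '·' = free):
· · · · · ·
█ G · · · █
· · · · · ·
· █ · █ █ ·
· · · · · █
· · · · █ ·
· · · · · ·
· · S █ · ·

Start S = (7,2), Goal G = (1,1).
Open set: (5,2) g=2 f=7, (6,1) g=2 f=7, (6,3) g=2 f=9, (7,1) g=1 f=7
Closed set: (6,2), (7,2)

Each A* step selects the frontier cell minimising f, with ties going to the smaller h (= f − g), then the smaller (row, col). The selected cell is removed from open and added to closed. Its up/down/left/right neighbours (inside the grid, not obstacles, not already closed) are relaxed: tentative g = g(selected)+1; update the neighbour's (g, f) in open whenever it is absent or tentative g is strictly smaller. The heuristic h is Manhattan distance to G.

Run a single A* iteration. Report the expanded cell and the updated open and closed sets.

expanded=(5,2); open=[(4,2) g=3 f=7, (5,1) g=3 f=7, (5,3) g=3 f=9, (6,1) g=2 f=7, (6,3) g=2 f=9, (7,1) g=1 f=7]; closed=[(5,2), (6,2), (7,2)]

step 1: expand (5,2) (f=7, h=5) → closed; open now [(4,2) g=3 f=7, (5,1) g=3 f=7, (5,3) g=3 f=9, (6,1) g=2 f=7, (6,3) g=2 f=9, (7,1) g=1 f=7]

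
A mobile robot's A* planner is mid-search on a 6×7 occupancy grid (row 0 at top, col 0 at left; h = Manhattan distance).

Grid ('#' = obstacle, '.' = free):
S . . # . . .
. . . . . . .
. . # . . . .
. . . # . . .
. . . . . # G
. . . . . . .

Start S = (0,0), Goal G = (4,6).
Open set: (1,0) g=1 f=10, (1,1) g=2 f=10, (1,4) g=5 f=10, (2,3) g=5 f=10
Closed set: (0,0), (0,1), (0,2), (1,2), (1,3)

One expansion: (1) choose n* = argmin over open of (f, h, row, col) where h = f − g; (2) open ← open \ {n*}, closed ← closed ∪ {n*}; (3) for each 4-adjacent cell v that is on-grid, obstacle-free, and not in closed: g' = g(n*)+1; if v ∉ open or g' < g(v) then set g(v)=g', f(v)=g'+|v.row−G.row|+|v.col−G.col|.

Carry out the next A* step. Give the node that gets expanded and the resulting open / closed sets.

step 1: expand (1,4) (f=10, h=5) → closed; open now [(0,4) g=6 f=12, (1,0) g=1 f=10, (1,1) g=2 f=10, (1,5) g=6 f=10, (2,3) g=5 f=10, (2,4) g=6 f=10]

expanded=(1,4); open=[(0,4) g=6 f=12, (1,0) g=1 f=10, (1,1) g=2 f=10, (1,5) g=6 f=10, (2,3) g=5 f=10, (2,4) g=6 f=10]; closed=[(0,0), (0,1), (0,2), (1,2), (1,3), (1,4)]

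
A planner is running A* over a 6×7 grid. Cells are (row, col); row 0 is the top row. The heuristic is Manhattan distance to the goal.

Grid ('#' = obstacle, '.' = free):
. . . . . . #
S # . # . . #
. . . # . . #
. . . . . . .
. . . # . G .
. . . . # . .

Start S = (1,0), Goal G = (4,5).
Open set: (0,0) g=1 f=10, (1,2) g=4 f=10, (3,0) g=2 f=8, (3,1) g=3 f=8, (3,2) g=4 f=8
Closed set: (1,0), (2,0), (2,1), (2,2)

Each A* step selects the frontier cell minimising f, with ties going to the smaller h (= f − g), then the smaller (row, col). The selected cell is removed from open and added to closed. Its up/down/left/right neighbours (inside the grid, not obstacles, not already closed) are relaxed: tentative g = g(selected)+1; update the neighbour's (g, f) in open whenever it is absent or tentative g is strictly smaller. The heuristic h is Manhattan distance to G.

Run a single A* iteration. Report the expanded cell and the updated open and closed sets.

expanded=(3,2); open=[(0,0) g=1 f=10, (1,2) g=4 f=10, (3,0) g=2 f=8, (3,1) g=3 f=8, (3,3) g=5 f=8, (4,2) g=5 f=8]; closed=[(1,0), (2,0), (2,1), (2,2), (3,2)]

step 1: expand (3,2) (f=8, h=4) → closed; open now [(0,0) g=1 f=10, (1,2) g=4 f=10, (3,0) g=2 f=8, (3,1) g=3 f=8, (3,3) g=5 f=8, (4,2) g=5 f=8]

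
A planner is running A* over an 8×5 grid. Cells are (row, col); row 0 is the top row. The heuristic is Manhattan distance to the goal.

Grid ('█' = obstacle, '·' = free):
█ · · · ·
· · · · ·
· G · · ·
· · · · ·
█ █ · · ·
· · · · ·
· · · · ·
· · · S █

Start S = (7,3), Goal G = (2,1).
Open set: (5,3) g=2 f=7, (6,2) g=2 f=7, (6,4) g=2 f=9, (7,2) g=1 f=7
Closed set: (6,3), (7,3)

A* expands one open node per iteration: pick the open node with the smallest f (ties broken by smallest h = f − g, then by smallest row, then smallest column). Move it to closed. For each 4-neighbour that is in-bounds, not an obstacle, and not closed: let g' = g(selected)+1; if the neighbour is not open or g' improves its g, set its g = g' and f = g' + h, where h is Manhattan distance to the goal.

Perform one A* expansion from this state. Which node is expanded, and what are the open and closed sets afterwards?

step 1: expand (5,3) (f=7, h=5) → closed; open now [(4,3) g=3 f=7, (5,2) g=3 f=7, (5,4) g=3 f=9, (6,2) g=2 f=7, (6,4) g=2 f=9, (7,2) g=1 f=7]

expanded=(5,3); open=[(4,3) g=3 f=7, (5,2) g=3 f=7, (5,4) g=3 f=9, (6,2) g=2 f=7, (6,4) g=2 f=9, (7,2) g=1 f=7]; closed=[(5,3), (6,3), (7,3)]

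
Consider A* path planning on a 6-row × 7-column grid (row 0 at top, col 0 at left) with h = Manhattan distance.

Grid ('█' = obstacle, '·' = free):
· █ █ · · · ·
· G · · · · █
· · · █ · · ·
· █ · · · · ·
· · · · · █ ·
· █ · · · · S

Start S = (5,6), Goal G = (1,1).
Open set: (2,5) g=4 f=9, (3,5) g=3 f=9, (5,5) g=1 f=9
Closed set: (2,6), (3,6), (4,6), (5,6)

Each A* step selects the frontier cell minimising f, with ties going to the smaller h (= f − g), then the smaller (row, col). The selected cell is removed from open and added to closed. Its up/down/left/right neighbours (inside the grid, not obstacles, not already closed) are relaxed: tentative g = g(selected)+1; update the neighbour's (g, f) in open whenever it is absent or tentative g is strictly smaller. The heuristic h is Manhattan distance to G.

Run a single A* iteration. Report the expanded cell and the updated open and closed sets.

step 1: expand (2,5) (f=9, h=5) → closed; open now [(1,5) g=5 f=9, (2,4) g=5 f=9, (3,5) g=3 f=9, (5,5) g=1 f=9]

expanded=(2,5); open=[(1,5) g=5 f=9, (2,4) g=5 f=9, (3,5) g=3 f=9, (5,5) g=1 f=9]; closed=[(2,5), (2,6), (3,6), (4,6), (5,6)]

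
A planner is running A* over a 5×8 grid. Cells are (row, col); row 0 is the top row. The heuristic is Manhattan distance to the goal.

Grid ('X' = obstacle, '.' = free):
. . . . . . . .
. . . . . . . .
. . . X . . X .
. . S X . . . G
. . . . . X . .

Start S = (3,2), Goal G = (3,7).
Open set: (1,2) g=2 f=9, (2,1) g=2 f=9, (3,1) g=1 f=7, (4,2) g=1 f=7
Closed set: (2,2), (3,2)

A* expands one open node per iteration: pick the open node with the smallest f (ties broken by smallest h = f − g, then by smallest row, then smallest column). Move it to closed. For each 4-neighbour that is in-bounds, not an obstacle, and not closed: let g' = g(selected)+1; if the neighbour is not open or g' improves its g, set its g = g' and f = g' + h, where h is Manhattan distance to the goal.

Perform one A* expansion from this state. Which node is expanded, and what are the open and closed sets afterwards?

step 1: expand (3,1) (f=7, h=6) → closed; open now [(1,2) g=2 f=9, (2,1) g=2 f=9, (3,0) g=2 f=9, (4,1) g=2 f=9, (4,2) g=1 f=7]

expanded=(3,1); open=[(1,2) g=2 f=9, (2,1) g=2 f=9, (3,0) g=2 f=9, (4,1) g=2 f=9, (4,2) g=1 f=7]; closed=[(2,2), (3,1), (3,2)]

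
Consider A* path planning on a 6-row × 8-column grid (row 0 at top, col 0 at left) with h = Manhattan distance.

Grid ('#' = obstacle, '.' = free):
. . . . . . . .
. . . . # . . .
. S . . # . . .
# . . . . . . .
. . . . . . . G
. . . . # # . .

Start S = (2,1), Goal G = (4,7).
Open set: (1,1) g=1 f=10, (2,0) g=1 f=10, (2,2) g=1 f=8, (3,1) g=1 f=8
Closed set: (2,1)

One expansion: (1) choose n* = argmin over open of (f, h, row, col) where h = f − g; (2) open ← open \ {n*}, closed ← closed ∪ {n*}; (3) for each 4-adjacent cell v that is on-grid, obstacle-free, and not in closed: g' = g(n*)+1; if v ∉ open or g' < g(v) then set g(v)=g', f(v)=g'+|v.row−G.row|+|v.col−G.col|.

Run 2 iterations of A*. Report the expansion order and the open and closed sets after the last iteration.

order=[(2,2) → (2,3)]; open=[(1,1) g=1 f=10, (1,2) g=2 f=10, (1,3) g=3 f=10, (2,0) g=1 f=10, (3,1) g=1 f=8, (3,2) g=2 f=8, (3,3) g=3 f=8]; closed=[(2,1), (2,2), (2,3)]

step 1: expand (2,2) (f=8, h=7) → closed; open now [(1,1) g=1 f=10, (1,2) g=2 f=10, (2,0) g=1 f=10, (2,3) g=2 f=8, (3,1) g=1 f=8, (3,2) g=2 f=8]
step 2: expand (2,3) (f=8, h=6) → closed; open now [(1,1) g=1 f=10, (1,2) g=2 f=10, (1,3) g=3 f=10, (2,0) g=1 f=10, (3,1) g=1 f=8, (3,2) g=2 f=8, (3,3) g=3 f=8]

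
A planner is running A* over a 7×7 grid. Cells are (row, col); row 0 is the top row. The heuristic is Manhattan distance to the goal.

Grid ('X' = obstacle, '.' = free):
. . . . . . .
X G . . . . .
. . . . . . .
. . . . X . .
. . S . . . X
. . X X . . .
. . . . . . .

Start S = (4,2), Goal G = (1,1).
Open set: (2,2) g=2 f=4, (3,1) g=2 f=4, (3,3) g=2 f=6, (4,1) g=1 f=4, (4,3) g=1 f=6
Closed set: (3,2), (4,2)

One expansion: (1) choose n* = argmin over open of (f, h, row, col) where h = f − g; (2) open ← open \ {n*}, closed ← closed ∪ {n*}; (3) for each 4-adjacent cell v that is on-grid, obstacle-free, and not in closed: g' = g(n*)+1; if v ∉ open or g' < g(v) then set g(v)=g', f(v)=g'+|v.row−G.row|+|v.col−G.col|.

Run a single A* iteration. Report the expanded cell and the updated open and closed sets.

expanded=(2,2); open=[(1,2) g=3 f=4, (2,1) g=3 f=4, (2,3) g=3 f=6, (3,1) g=2 f=4, (3,3) g=2 f=6, (4,1) g=1 f=4, (4,3) g=1 f=6]; closed=[(2,2), (3,2), (4,2)]

step 1: expand (2,2) (f=4, h=2) → closed; open now [(1,2) g=3 f=4, (2,1) g=3 f=4, (2,3) g=3 f=6, (3,1) g=2 f=4, (3,3) g=2 f=6, (4,1) g=1 f=4, (4,3) g=1 f=6]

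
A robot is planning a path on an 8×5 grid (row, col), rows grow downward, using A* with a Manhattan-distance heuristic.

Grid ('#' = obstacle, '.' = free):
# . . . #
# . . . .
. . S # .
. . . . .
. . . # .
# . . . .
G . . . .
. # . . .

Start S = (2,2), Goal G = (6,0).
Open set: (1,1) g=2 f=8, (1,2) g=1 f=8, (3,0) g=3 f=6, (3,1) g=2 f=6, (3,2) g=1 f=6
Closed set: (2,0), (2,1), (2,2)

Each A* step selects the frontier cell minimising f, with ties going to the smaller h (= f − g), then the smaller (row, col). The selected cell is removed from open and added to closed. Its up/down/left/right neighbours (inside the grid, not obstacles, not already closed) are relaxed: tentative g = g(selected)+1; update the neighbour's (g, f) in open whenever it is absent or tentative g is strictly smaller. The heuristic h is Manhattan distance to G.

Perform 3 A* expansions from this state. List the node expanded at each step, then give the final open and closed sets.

order=[(3,0) → (4,0) → (3,1)]; open=[(1,1) g=2 f=8, (1,2) g=1 f=8, (3,2) g=1 f=6, (4,1) g=3 f=6]; closed=[(2,0), (2,1), (2,2), (3,0), (3,1), (4,0)]

step 1: expand (3,0) (f=6, h=3) → closed; open now [(1,1) g=2 f=8, (1,2) g=1 f=8, (3,1) g=2 f=6, (3,2) g=1 f=6, (4,0) g=4 f=6]
step 2: expand (4,0) (f=6, h=2) → closed; open now [(1,1) g=2 f=8, (1,2) g=1 f=8, (3,1) g=2 f=6, (3,2) g=1 f=6, (4,1) g=5 f=8]
step 3: expand (3,1) (f=6, h=4) → closed; open now [(1,1) g=2 f=8, (1,2) g=1 f=8, (3,2) g=1 f=6, (4,1) g=3 f=6]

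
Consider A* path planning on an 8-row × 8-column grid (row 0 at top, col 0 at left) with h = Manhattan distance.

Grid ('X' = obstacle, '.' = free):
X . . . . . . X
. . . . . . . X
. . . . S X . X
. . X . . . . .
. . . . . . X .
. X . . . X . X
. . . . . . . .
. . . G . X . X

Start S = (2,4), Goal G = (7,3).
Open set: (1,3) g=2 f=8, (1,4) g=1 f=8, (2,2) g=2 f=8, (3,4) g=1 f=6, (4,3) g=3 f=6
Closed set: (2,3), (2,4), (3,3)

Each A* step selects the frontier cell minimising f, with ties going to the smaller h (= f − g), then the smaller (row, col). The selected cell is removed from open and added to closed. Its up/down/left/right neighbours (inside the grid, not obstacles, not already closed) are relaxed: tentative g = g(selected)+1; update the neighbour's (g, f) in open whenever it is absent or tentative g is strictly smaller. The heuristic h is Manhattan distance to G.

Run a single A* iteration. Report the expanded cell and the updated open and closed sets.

expanded=(4,3); open=[(1,3) g=2 f=8, (1,4) g=1 f=8, (2,2) g=2 f=8, (3,4) g=1 f=6, (4,2) g=4 f=8, (4,4) g=4 f=8, (5,3) g=4 f=6]; closed=[(2,3), (2,4), (3,3), (4,3)]

step 1: expand (4,3) (f=6, h=3) → closed; open now [(1,3) g=2 f=8, (1,4) g=1 f=8, (2,2) g=2 f=8, (3,4) g=1 f=6, (4,2) g=4 f=8, (4,4) g=4 f=8, (5,3) g=4 f=6]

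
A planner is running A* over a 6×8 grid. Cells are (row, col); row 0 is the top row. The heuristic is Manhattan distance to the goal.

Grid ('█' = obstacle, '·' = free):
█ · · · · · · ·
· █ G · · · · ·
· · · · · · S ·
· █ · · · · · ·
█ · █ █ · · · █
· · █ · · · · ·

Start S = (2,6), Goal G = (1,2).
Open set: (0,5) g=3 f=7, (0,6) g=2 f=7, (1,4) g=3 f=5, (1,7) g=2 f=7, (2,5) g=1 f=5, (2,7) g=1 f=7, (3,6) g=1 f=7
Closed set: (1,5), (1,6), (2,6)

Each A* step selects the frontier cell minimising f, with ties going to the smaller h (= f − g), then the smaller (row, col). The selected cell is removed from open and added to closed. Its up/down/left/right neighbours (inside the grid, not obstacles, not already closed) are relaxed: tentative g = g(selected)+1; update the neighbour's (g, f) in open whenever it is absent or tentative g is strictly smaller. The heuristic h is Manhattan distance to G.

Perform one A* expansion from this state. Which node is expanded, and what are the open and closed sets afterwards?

step 1: expand (1,4) (f=5, h=2) → closed; open now [(0,4) g=4 f=7, (0,5) g=3 f=7, (0,6) g=2 f=7, (1,3) g=4 f=5, (1,7) g=2 f=7, (2,4) g=4 f=7, (2,5) g=1 f=5, (2,7) g=1 f=7, (3,6) g=1 f=7]

expanded=(1,4); open=[(0,4) g=4 f=7, (0,5) g=3 f=7, (0,6) g=2 f=7, (1,3) g=4 f=5, (1,7) g=2 f=7, (2,4) g=4 f=7, (2,5) g=1 f=5, (2,7) g=1 f=7, (3,6) g=1 f=7]; closed=[(1,4), (1,5), (1,6), (2,6)]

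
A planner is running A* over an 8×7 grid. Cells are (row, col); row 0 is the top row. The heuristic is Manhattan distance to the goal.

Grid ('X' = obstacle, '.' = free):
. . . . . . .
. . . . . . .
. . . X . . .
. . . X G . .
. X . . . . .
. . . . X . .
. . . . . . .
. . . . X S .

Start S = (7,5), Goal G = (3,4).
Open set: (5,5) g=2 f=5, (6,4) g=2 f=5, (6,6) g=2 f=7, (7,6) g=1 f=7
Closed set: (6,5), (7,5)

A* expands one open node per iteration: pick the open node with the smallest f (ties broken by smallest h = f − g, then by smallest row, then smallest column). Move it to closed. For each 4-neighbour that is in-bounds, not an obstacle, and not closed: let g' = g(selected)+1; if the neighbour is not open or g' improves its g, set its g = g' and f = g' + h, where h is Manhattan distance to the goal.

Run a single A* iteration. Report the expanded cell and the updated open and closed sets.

step 1: expand (5,5) (f=5, h=3) → closed; open now [(4,5) g=3 f=5, (5,6) g=3 f=7, (6,4) g=2 f=5, (6,6) g=2 f=7, (7,6) g=1 f=7]

expanded=(5,5); open=[(4,5) g=3 f=5, (5,6) g=3 f=7, (6,4) g=2 f=5, (6,6) g=2 f=7, (7,6) g=1 f=7]; closed=[(5,5), (6,5), (7,5)]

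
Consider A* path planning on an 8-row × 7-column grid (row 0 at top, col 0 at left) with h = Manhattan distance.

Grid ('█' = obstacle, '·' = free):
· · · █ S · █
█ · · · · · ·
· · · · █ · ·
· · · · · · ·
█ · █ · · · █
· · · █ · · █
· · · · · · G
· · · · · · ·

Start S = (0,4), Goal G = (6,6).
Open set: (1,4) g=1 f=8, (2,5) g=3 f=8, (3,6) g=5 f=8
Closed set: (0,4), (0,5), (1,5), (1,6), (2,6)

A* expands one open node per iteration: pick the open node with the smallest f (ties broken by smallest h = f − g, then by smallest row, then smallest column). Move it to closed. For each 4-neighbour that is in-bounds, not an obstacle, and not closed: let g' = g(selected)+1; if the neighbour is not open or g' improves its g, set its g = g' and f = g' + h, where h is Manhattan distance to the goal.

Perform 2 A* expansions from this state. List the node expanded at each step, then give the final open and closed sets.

order=[(3,6) → (2,5)]; open=[(1,4) g=1 f=8, (3,5) g=4 f=8]; closed=[(0,4), (0,5), (1,5), (1,6), (2,5), (2,6), (3,6)]

step 1: expand (3,6) (f=8, h=3) → closed; open now [(1,4) g=1 f=8, (2,5) g=3 f=8, (3,5) g=6 f=10]
step 2: expand (2,5) (f=8, h=5) → closed; open now [(1,4) g=1 f=8, (3,5) g=4 f=8]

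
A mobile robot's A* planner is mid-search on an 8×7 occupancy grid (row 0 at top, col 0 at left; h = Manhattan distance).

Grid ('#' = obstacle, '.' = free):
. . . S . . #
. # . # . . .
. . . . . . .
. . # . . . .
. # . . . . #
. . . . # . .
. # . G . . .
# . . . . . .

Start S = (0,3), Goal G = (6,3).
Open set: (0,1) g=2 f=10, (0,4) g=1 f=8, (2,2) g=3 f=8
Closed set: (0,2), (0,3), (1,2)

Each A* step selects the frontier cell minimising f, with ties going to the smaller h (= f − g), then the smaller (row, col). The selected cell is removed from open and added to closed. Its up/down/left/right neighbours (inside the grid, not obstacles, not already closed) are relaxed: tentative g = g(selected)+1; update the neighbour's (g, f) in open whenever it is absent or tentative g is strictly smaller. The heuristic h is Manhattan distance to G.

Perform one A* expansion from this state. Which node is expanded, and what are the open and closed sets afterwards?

expanded=(2,2); open=[(0,1) g=2 f=10, (0,4) g=1 f=8, (2,1) g=4 f=10, (2,3) g=4 f=8]; closed=[(0,2), (0,3), (1,2), (2,2)]

step 1: expand (2,2) (f=8, h=5) → closed; open now [(0,1) g=2 f=10, (0,4) g=1 f=8, (2,1) g=4 f=10, (2,3) g=4 f=8]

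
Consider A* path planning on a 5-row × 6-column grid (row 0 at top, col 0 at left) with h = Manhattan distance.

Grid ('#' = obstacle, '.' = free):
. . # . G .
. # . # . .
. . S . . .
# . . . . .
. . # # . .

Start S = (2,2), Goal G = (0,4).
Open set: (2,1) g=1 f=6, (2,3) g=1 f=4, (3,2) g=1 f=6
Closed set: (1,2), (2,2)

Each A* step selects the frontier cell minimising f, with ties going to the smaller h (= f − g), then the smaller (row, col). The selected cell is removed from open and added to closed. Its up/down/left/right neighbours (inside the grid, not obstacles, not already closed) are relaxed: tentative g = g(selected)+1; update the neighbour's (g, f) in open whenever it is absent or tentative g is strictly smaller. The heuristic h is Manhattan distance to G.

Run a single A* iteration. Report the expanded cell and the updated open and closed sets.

step 1: expand (2,3) (f=4, h=3) → closed; open now [(2,1) g=1 f=6, (2,4) g=2 f=4, (3,2) g=1 f=6, (3,3) g=2 f=6]

expanded=(2,3); open=[(2,1) g=1 f=6, (2,4) g=2 f=4, (3,2) g=1 f=6, (3,3) g=2 f=6]; closed=[(1,2), (2,2), (2,3)]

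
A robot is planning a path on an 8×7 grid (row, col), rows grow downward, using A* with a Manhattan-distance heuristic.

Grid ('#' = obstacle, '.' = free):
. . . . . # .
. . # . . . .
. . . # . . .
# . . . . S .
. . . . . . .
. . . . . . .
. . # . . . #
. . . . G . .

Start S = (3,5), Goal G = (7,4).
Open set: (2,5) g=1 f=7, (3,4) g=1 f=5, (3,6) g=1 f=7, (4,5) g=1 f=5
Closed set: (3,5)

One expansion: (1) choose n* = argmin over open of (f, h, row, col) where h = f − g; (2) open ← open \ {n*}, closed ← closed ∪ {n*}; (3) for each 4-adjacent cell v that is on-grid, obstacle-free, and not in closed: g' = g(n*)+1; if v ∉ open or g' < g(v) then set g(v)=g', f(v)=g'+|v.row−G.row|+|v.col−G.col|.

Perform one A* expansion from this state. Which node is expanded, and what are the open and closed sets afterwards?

step 1: expand (3,4) (f=5, h=4) → closed; open now [(2,4) g=2 f=7, (2,5) g=1 f=7, (3,3) g=2 f=7, (3,6) g=1 f=7, (4,4) g=2 f=5, (4,5) g=1 f=5]

expanded=(3,4); open=[(2,4) g=2 f=7, (2,5) g=1 f=7, (3,3) g=2 f=7, (3,6) g=1 f=7, (4,4) g=2 f=5, (4,5) g=1 f=5]; closed=[(3,4), (3,5)]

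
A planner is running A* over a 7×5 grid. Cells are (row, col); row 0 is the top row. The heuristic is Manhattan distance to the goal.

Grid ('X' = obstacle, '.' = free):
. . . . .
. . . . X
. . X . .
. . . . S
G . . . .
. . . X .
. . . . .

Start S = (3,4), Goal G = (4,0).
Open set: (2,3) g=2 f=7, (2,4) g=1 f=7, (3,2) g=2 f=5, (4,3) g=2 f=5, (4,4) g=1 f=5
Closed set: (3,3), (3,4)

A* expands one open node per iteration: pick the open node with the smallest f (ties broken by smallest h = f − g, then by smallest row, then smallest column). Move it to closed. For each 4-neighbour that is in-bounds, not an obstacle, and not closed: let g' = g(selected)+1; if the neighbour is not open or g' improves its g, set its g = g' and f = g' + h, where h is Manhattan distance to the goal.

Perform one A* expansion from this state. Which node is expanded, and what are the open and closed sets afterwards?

expanded=(3,2); open=[(2,3) g=2 f=7, (2,4) g=1 f=7, (3,1) g=3 f=5, (4,2) g=3 f=5, (4,3) g=2 f=5, (4,4) g=1 f=5]; closed=[(3,2), (3,3), (3,4)]

step 1: expand (3,2) (f=5, h=3) → closed; open now [(2,3) g=2 f=7, (2,4) g=1 f=7, (3,1) g=3 f=5, (4,2) g=3 f=5, (4,3) g=2 f=5, (4,4) g=1 f=5]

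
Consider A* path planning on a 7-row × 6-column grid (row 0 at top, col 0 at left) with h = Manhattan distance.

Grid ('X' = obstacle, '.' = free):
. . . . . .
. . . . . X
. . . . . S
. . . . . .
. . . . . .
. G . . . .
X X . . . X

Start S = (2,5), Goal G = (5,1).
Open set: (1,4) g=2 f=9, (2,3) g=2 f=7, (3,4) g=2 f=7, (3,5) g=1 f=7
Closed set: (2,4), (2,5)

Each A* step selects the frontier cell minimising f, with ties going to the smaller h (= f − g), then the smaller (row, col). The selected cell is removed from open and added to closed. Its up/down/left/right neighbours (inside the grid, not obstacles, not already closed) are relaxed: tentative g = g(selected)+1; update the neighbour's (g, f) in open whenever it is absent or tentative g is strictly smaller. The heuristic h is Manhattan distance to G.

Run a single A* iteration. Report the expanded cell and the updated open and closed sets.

expanded=(2,3); open=[(1,3) g=3 f=9, (1,4) g=2 f=9, (2,2) g=3 f=7, (3,3) g=3 f=7, (3,4) g=2 f=7, (3,5) g=1 f=7]; closed=[(2,3), (2,4), (2,5)]

step 1: expand (2,3) (f=7, h=5) → closed; open now [(1,3) g=3 f=9, (1,4) g=2 f=9, (2,2) g=3 f=7, (3,3) g=3 f=7, (3,4) g=2 f=7, (3,5) g=1 f=7]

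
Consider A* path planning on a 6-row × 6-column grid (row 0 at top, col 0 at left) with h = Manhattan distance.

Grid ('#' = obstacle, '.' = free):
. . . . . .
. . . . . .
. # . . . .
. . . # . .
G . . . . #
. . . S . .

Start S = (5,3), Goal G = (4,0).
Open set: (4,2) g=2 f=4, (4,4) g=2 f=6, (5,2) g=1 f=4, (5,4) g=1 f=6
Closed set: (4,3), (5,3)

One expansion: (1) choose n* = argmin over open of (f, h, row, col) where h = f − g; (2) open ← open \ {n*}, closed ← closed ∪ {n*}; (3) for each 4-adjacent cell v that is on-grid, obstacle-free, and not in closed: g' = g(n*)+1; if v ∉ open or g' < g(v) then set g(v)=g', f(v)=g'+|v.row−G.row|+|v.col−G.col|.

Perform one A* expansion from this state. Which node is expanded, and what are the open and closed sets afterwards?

step 1: expand (4,2) (f=4, h=2) → closed; open now [(3,2) g=3 f=6, (4,1) g=3 f=4, (4,4) g=2 f=6, (5,2) g=1 f=4, (5,4) g=1 f=6]

expanded=(4,2); open=[(3,2) g=3 f=6, (4,1) g=3 f=4, (4,4) g=2 f=6, (5,2) g=1 f=4, (5,4) g=1 f=6]; closed=[(4,2), (4,3), (5,3)]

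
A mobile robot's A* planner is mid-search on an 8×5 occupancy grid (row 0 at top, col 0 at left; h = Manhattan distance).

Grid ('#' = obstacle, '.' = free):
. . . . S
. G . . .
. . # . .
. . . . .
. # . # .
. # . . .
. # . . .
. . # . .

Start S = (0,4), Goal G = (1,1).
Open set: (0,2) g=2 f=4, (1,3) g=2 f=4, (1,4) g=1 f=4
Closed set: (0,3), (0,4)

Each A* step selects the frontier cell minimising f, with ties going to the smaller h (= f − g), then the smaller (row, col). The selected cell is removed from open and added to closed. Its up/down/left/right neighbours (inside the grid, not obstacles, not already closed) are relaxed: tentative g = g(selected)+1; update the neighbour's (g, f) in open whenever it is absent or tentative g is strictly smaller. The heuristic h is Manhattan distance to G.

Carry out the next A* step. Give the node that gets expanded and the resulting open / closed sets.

expanded=(0,2); open=[(0,1) g=3 f=4, (1,2) g=3 f=4, (1,3) g=2 f=4, (1,4) g=1 f=4]; closed=[(0,2), (0,3), (0,4)]

step 1: expand (0,2) (f=4, h=2) → closed; open now [(0,1) g=3 f=4, (1,2) g=3 f=4, (1,3) g=2 f=4, (1,4) g=1 f=4]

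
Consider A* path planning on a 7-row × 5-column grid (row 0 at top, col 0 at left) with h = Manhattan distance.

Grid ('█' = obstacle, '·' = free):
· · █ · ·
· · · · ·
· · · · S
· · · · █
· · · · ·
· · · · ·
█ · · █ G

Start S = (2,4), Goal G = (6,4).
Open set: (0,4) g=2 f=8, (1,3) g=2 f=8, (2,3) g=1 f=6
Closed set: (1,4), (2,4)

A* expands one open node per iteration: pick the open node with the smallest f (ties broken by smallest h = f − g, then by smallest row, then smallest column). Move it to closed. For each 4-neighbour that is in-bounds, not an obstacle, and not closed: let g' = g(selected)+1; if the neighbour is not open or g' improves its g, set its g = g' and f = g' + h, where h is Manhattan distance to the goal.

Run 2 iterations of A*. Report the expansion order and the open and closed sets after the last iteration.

step 1: expand (2,3) (f=6, h=5) → closed; open now [(0,4) g=2 f=8, (1,3) g=2 f=8, (2,2) g=2 f=8, (3,3) g=2 f=6]
step 2: expand (3,3) (f=6, h=4) → closed; open now [(0,4) g=2 f=8, (1,3) g=2 f=8, (2,2) g=2 f=8, (3,2) g=3 f=8, (4,3) g=3 f=6]

order=[(2,3) → (3,3)]; open=[(0,4) g=2 f=8, (1,3) g=2 f=8, (2,2) g=2 f=8, (3,2) g=3 f=8, (4,3) g=3 f=6]; closed=[(1,4), (2,3), (2,4), (3,3)]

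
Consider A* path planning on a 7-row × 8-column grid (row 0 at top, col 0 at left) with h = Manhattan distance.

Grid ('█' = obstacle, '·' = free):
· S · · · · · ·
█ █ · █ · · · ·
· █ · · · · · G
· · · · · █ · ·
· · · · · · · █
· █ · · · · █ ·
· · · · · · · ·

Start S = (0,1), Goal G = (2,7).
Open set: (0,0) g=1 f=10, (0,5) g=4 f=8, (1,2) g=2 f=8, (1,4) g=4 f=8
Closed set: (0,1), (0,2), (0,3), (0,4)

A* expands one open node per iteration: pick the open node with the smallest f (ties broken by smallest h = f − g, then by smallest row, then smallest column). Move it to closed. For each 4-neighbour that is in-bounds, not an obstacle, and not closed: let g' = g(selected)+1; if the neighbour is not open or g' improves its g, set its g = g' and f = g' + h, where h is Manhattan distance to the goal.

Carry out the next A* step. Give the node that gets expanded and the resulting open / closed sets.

step 1: expand (0,5) (f=8, h=4) → closed; open now [(0,0) g=1 f=10, (0,6) g=5 f=8, (1,2) g=2 f=8, (1,4) g=4 f=8, (1,5) g=5 f=8]

expanded=(0,5); open=[(0,0) g=1 f=10, (0,6) g=5 f=8, (1,2) g=2 f=8, (1,4) g=4 f=8, (1,5) g=5 f=8]; closed=[(0,1), (0,2), (0,3), (0,4), (0,5)]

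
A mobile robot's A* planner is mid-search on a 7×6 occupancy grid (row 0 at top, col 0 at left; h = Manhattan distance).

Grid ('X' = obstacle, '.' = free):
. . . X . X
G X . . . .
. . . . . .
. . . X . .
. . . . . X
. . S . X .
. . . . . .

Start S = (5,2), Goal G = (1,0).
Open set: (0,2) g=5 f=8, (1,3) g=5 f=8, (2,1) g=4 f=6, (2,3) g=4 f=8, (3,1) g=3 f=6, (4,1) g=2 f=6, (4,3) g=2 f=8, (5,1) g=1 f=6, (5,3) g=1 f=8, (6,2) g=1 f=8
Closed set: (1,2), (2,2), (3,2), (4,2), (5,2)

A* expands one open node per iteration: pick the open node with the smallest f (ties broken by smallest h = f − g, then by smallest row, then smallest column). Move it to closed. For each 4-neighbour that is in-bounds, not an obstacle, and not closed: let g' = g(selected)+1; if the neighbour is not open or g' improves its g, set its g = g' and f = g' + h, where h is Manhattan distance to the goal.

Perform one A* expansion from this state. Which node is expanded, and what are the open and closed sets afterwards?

step 1: expand (2,1) (f=6, h=2) → closed; open now [(0,2) g=5 f=8, (1,3) g=5 f=8, (2,0) g=5 f=6, (2,3) g=4 f=8, (3,1) g=3 f=6, (4,1) g=2 f=6, (4,3) g=2 f=8, (5,1) g=1 f=6, (5,3) g=1 f=8, (6,2) g=1 f=8]

expanded=(2,1); open=[(0,2) g=5 f=8, (1,3) g=5 f=8, (2,0) g=5 f=6, (2,3) g=4 f=8, (3,1) g=3 f=6, (4,1) g=2 f=6, (4,3) g=2 f=8, (5,1) g=1 f=6, (5,3) g=1 f=8, (6,2) g=1 f=8]; closed=[(1,2), (2,1), (2,2), (3,2), (4,2), (5,2)]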